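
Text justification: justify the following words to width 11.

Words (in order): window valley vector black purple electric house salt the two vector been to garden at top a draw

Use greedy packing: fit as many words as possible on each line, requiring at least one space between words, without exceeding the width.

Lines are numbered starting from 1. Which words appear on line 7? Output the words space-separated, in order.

Line 1: ['window'] (min_width=6, slack=5)
Line 2: ['valley'] (min_width=6, slack=5)
Line 3: ['vector'] (min_width=6, slack=5)
Line 4: ['black'] (min_width=5, slack=6)
Line 5: ['purple'] (min_width=6, slack=5)
Line 6: ['electric'] (min_width=8, slack=3)
Line 7: ['house', 'salt'] (min_width=10, slack=1)
Line 8: ['the', 'two'] (min_width=7, slack=4)
Line 9: ['vector', 'been'] (min_width=11, slack=0)
Line 10: ['to', 'garden'] (min_width=9, slack=2)
Line 11: ['at', 'top', 'a'] (min_width=8, slack=3)
Line 12: ['draw'] (min_width=4, slack=7)

Answer: house salt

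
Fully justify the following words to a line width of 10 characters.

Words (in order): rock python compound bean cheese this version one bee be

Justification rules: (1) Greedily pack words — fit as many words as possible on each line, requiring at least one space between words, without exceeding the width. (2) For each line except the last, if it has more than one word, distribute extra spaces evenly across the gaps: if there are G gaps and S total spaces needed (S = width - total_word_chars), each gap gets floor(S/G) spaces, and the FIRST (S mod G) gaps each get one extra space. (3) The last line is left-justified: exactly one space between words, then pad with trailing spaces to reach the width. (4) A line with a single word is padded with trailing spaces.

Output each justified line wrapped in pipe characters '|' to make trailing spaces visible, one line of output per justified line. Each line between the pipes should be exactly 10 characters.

Line 1: ['rock'] (min_width=4, slack=6)
Line 2: ['python'] (min_width=6, slack=4)
Line 3: ['compound'] (min_width=8, slack=2)
Line 4: ['bean'] (min_width=4, slack=6)
Line 5: ['cheese'] (min_width=6, slack=4)
Line 6: ['this'] (min_width=4, slack=6)
Line 7: ['version'] (min_width=7, slack=3)
Line 8: ['one', 'bee', 'be'] (min_width=10, slack=0)

Answer: |rock      |
|python    |
|compound  |
|bean      |
|cheese    |
|this      |
|version   |
|one bee be|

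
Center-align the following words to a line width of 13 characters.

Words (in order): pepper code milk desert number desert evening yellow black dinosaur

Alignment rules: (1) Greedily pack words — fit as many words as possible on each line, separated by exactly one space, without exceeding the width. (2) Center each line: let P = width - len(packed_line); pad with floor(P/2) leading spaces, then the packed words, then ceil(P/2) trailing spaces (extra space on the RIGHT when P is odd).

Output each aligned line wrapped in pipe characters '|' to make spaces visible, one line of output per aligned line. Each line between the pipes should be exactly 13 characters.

Line 1: ['pepper', 'code'] (min_width=11, slack=2)
Line 2: ['milk', 'desert'] (min_width=11, slack=2)
Line 3: ['number', 'desert'] (min_width=13, slack=0)
Line 4: ['evening'] (min_width=7, slack=6)
Line 5: ['yellow', 'black'] (min_width=12, slack=1)
Line 6: ['dinosaur'] (min_width=8, slack=5)

Answer: | pepper code |
| milk desert |
|number desert|
|   evening   |
|yellow black |
|  dinosaur   |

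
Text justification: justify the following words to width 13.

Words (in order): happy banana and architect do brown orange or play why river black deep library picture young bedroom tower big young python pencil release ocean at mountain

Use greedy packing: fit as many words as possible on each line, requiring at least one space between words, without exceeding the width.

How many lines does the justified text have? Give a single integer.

Line 1: ['happy', 'banana'] (min_width=12, slack=1)
Line 2: ['and', 'architect'] (min_width=13, slack=0)
Line 3: ['do', 'brown'] (min_width=8, slack=5)
Line 4: ['orange', 'or'] (min_width=9, slack=4)
Line 5: ['play', 'why'] (min_width=8, slack=5)
Line 6: ['river', 'black'] (min_width=11, slack=2)
Line 7: ['deep', 'library'] (min_width=12, slack=1)
Line 8: ['picture', 'young'] (min_width=13, slack=0)
Line 9: ['bedroom', 'tower'] (min_width=13, slack=0)
Line 10: ['big', 'young'] (min_width=9, slack=4)
Line 11: ['python', 'pencil'] (min_width=13, slack=0)
Line 12: ['release', 'ocean'] (min_width=13, slack=0)
Line 13: ['at', 'mountain'] (min_width=11, slack=2)
Total lines: 13

Answer: 13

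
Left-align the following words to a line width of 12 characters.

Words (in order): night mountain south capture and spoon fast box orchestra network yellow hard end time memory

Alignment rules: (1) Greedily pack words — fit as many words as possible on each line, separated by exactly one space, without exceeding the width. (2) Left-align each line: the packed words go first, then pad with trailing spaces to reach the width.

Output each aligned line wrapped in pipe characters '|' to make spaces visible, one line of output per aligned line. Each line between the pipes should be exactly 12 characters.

Answer: |night       |
|mountain    |
|south       |
|capture and |
|spoon fast  |
|box         |
|orchestra   |
|network     |
|yellow hard |
|end time    |
|memory      |

Derivation:
Line 1: ['night'] (min_width=5, slack=7)
Line 2: ['mountain'] (min_width=8, slack=4)
Line 3: ['south'] (min_width=5, slack=7)
Line 4: ['capture', 'and'] (min_width=11, slack=1)
Line 5: ['spoon', 'fast'] (min_width=10, slack=2)
Line 6: ['box'] (min_width=3, slack=9)
Line 7: ['orchestra'] (min_width=9, slack=3)
Line 8: ['network'] (min_width=7, slack=5)
Line 9: ['yellow', 'hard'] (min_width=11, slack=1)
Line 10: ['end', 'time'] (min_width=8, slack=4)
Line 11: ['memory'] (min_width=6, slack=6)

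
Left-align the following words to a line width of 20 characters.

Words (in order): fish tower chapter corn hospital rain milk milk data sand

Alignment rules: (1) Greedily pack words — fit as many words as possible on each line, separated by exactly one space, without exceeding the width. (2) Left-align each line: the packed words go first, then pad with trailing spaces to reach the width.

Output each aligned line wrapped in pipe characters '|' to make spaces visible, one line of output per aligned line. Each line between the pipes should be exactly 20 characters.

Line 1: ['fish', 'tower', 'chapter'] (min_width=18, slack=2)
Line 2: ['corn', 'hospital', 'rain'] (min_width=18, slack=2)
Line 3: ['milk', 'milk', 'data', 'sand'] (min_width=19, slack=1)

Answer: |fish tower chapter  |
|corn hospital rain  |
|milk milk data sand |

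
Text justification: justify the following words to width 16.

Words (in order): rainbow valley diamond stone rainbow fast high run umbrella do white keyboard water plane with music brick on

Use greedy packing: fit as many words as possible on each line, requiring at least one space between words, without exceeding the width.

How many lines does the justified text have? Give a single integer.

Line 1: ['rainbow', 'valley'] (min_width=14, slack=2)
Line 2: ['diamond', 'stone'] (min_width=13, slack=3)
Line 3: ['rainbow', 'fast'] (min_width=12, slack=4)
Line 4: ['high', 'run'] (min_width=8, slack=8)
Line 5: ['umbrella', 'do'] (min_width=11, slack=5)
Line 6: ['white', 'keyboard'] (min_width=14, slack=2)
Line 7: ['water', 'plane', 'with'] (min_width=16, slack=0)
Line 8: ['music', 'brick', 'on'] (min_width=14, slack=2)
Total lines: 8

Answer: 8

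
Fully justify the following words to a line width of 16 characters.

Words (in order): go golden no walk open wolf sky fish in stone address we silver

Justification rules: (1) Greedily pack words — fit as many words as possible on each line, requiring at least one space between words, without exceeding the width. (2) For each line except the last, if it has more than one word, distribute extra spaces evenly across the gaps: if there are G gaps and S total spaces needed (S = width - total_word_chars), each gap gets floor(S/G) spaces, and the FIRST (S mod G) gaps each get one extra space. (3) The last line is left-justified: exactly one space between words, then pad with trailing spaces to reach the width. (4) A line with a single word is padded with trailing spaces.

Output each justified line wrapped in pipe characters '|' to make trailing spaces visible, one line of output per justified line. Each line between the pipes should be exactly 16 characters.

Line 1: ['go', 'golden', 'no'] (min_width=12, slack=4)
Line 2: ['walk', 'open', 'wolf'] (min_width=14, slack=2)
Line 3: ['sky', 'fish', 'in'] (min_width=11, slack=5)
Line 4: ['stone', 'address', 'we'] (min_width=16, slack=0)
Line 5: ['silver'] (min_width=6, slack=10)

Answer: |go   golden   no|
|walk  open  wolf|
|sky    fish   in|
|stone address we|
|silver          |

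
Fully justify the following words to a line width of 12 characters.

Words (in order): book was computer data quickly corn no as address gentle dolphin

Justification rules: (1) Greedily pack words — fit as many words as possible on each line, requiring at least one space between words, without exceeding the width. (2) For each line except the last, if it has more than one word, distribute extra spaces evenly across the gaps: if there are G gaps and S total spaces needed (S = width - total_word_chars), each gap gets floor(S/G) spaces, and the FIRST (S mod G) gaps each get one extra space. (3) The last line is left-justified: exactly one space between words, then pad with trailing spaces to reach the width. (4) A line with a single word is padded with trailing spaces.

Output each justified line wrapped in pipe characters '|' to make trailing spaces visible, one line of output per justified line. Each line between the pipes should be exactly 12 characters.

Answer: |book     was|
|computer    |
|data quickly|
|corn  no  as|
|address     |
|gentle      |
|dolphin     |

Derivation:
Line 1: ['book', 'was'] (min_width=8, slack=4)
Line 2: ['computer'] (min_width=8, slack=4)
Line 3: ['data', 'quickly'] (min_width=12, slack=0)
Line 4: ['corn', 'no', 'as'] (min_width=10, slack=2)
Line 5: ['address'] (min_width=7, slack=5)
Line 6: ['gentle'] (min_width=6, slack=6)
Line 7: ['dolphin'] (min_width=7, slack=5)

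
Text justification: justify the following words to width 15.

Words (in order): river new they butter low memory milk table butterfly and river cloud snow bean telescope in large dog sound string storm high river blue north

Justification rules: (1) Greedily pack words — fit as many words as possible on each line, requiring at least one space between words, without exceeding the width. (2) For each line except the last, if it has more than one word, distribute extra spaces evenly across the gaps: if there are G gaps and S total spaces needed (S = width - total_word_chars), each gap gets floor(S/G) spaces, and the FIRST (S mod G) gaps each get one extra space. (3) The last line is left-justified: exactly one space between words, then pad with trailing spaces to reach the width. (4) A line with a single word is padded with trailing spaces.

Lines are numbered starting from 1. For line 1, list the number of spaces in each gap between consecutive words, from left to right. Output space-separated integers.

Line 1: ['river', 'new', 'they'] (min_width=14, slack=1)
Line 2: ['butter', 'low'] (min_width=10, slack=5)
Line 3: ['memory', 'milk'] (min_width=11, slack=4)
Line 4: ['table', 'butterfly'] (min_width=15, slack=0)
Line 5: ['and', 'river', 'cloud'] (min_width=15, slack=0)
Line 6: ['snow', 'bean'] (min_width=9, slack=6)
Line 7: ['telescope', 'in'] (min_width=12, slack=3)
Line 8: ['large', 'dog', 'sound'] (min_width=15, slack=0)
Line 9: ['string', 'storm'] (min_width=12, slack=3)
Line 10: ['high', 'river', 'blue'] (min_width=15, slack=0)
Line 11: ['north'] (min_width=5, slack=10)

Answer: 2 1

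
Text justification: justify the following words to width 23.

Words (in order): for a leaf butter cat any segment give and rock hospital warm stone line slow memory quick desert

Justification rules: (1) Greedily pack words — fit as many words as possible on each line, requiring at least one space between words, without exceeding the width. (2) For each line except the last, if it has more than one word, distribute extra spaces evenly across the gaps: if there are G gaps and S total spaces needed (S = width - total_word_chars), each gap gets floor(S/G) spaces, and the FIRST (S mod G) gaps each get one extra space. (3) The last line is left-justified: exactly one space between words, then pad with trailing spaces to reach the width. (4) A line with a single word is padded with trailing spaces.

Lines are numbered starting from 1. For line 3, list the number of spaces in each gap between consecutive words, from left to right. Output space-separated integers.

Answer: 4 3

Derivation:
Line 1: ['for', 'a', 'leaf', 'butter', 'cat'] (min_width=21, slack=2)
Line 2: ['any', 'segment', 'give', 'and'] (min_width=20, slack=3)
Line 3: ['rock', 'hospital', 'warm'] (min_width=18, slack=5)
Line 4: ['stone', 'line', 'slow', 'memory'] (min_width=22, slack=1)
Line 5: ['quick', 'desert'] (min_width=12, slack=11)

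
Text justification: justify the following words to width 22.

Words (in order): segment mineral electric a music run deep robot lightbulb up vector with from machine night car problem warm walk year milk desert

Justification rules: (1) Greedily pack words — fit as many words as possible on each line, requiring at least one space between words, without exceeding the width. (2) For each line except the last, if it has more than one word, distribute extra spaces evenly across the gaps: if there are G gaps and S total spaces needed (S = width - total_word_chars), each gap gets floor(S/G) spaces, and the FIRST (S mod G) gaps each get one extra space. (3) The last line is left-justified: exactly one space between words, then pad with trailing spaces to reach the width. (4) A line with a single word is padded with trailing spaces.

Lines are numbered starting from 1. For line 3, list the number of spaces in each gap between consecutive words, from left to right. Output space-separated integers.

Answer: 2 2

Derivation:
Line 1: ['segment', 'mineral'] (min_width=15, slack=7)
Line 2: ['electric', 'a', 'music', 'run'] (min_width=20, slack=2)
Line 3: ['deep', 'robot', 'lightbulb'] (min_width=20, slack=2)
Line 4: ['up', 'vector', 'with', 'from'] (min_width=19, slack=3)
Line 5: ['machine', 'night', 'car'] (min_width=17, slack=5)
Line 6: ['problem', 'warm', 'walk', 'year'] (min_width=22, slack=0)
Line 7: ['milk', 'desert'] (min_width=11, slack=11)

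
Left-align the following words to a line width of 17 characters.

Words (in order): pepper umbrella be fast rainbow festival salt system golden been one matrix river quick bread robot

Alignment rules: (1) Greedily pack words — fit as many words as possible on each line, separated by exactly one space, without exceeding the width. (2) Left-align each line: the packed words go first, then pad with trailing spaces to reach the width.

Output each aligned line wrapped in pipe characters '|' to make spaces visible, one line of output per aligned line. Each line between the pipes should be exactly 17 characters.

Answer: |pepper umbrella  |
|be fast rainbow  |
|festival salt    |
|system golden    |
|been one matrix  |
|river quick bread|
|robot            |

Derivation:
Line 1: ['pepper', 'umbrella'] (min_width=15, slack=2)
Line 2: ['be', 'fast', 'rainbow'] (min_width=15, slack=2)
Line 3: ['festival', 'salt'] (min_width=13, slack=4)
Line 4: ['system', 'golden'] (min_width=13, slack=4)
Line 5: ['been', 'one', 'matrix'] (min_width=15, slack=2)
Line 6: ['river', 'quick', 'bread'] (min_width=17, slack=0)
Line 7: ['robot'] (min_width=5, slack=12)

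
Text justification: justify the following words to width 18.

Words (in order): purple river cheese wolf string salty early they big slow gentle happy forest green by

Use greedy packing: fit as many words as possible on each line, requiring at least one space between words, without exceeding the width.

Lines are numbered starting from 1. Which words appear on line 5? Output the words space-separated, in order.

Line 1: ['purple', 'river'] (min_width=12, slack=6)
Line 2: ['cheese', 'wolf', 'string'] (min_width=18, slack=0)
Line 3: ['salty', 'early', 'they'] (min_width=16, slack=2)
Line 4: ['big', 'slow', 'gentle'] (min_width=15, slack=3)
Line 5: ['happy', 'forest', 'green'] (min_width=18, slack=0)
Line 6: ['by'] (min_width=2, slack=16)

Answer: happy forest green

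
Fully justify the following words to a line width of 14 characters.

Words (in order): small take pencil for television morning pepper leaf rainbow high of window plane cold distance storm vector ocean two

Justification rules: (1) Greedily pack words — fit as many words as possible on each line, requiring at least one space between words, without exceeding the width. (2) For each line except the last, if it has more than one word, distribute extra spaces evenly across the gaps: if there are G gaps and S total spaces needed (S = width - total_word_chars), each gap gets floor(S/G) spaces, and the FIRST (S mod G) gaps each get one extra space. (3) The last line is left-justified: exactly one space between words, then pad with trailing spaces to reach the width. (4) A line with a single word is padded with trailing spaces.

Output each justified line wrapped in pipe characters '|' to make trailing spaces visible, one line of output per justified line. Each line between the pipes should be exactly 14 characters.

Answer: |small     take|
|pencil     for|
|television    |
|morning pepper|
|leaf   rainbow|
|high of window|
|plane     cold|
|distance storm|
|vector   ocean|
|two           |

Derivation:
Line 1: ['small', 'take'] (min_width=10, slack=4)
Line 2: ['pencil', 'for'] (min_width=10, slack=4)
Line 3: ['television'] (min_width=10, slack=4)
Line 4: ['morning', 'pepper'] (min_width=14, slack=0)
Line 5: ['leaf', 'rainbow'] (min_width=12, slack=2)
Line 6: ['high', 'of', 'window'] (min_width=14, slack=0)
Line 7: ['plane', 'cold'] (min_width=10, slack=4)
Line 8: ['distance', 'storm'] (min_width=14, slack=0)
Line 9: ['vector', 'ocean'] (min_width=12, slack=2)
Line 10: ['two'] (min_width=3, slack=11)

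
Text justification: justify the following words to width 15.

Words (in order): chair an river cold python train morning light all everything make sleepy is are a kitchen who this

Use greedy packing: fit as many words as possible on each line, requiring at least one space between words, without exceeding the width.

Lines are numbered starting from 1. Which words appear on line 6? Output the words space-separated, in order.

Line 1: ['chair', 'an', 'river'] (min_width=14, slack=1)
Line 2: ['cold', 'python'] (min_width=11, slack=4)
Line 3: ['train', 'morning'] (min_width=13, slack=2)
Line 4: ['light', 'all'] (min_width=9, slack=6)
Line 5: ['everything', 'make'] (min_width=15, slack=0)
Line 6: ['sleepy', 'is', 'are', 'a'] (min_width=15, slack=0)
Line 7: ['kitchen', 'who'] (min_width=11, slack=4)
Line 8: ['this'] (min_width=4, slack=11)

Answer: sleepy is are a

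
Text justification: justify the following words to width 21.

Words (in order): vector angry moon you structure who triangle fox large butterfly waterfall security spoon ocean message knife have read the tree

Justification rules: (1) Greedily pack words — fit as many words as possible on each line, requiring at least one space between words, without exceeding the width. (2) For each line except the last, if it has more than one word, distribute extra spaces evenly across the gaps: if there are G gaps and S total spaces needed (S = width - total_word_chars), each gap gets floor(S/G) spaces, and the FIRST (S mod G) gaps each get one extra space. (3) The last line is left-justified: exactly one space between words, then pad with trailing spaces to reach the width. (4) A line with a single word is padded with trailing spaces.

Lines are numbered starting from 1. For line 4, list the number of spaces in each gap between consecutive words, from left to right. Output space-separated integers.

Line 1: ['vector', 'angry', 'moon', 'you'] (min_width=21, slack=0)
Line 2: ['structure', 'who'] (min_width=13, slack=8)
Line 3: ['triangle', 'fox', 'large'] (min_width=18, slack=3)
Line 4: ['butterfly', 'waterfall'] (min_width=19, slack=2)
Line 5: ['security', 'spoon', 'ocean'] (min_width=20, slack=1)
Line 6: ['message', 'knife', 'have'] (min_width=18, slack=3)
Line 7: ['read', 'the', 'tree'] (min_width=13, slack=8)

Answer: 3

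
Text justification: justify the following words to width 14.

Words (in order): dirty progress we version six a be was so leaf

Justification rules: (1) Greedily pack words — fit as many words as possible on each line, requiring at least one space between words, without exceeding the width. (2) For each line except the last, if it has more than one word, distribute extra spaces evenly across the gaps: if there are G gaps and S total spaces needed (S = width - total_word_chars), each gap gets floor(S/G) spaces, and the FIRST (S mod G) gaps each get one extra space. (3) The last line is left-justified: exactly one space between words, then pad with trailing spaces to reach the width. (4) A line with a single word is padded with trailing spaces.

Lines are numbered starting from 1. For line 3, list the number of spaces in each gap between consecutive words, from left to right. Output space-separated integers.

Answer: 2 2 2

Derivation:
Line 1: ['dirty', 'progress'] (min_width=14, slack=0)
Line 2: ['we', 'version', 'six'] (min_width=14, slack=0)
Line 3: ['a', 'be', 'was', 'so'] (min_width=11, slack=3)
Line 4: ['leaf'] (min_width=4, slack=10)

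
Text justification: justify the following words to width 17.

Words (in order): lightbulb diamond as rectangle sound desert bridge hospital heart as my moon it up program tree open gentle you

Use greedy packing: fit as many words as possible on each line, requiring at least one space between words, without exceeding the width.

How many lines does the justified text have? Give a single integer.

Answer: 8

Derivation:
Line 1: ['lightbulb', 'diamond'] (min_width=17, slack=0)
Line 2: ['as', 'rectangle'] (min_width=12, slack=5)
Line 3: ['sound', 'desert'] (min_width=12, slack=5)
Line 4: ['bridge', 'hospital'] (min_width=15, slack=2)
Line 5: ['heart', 'as', 'my', 'moon'] (min_width=16, slack=1)
Line 6: ['it', 'up', 'program'] (min_width=13, slack=4)
Line 7: ['tree', 'open', 'gentle'] (min_width=16, slack=1)
Line 8: ['you'] (min_width=3, slack=14)
Total lines: 8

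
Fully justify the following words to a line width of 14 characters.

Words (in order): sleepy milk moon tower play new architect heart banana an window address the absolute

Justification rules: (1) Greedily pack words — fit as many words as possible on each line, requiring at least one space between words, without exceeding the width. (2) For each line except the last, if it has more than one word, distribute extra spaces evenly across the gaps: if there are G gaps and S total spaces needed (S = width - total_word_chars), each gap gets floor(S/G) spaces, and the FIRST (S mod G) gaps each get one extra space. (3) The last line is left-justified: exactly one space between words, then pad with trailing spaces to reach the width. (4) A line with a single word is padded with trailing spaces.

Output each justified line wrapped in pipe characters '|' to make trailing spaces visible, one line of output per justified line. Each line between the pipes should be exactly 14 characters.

Line 1: ['sleepy', 'milk'] (min_width=11, slack=3)
Line 2: ['moon', 'tower'] (min_width=10, slack=4)
Line 3: ['play', 'new'] (min_width=8, slack=6)
Line 4: ['architect'] (min_width=9, slack=5)
Line 5: ['heart', 'banana'] (min_width=12, slack=2)
Line 6: ['an', 'window'] (min_width=9, slack=5)
Line 7: ['address', 'the'] (min_width=11, slack=3)
Line 8: ['absolute'] (min_width=8, slack=6)

Answer: |sleepy    milk|
|moon     tower|
|play       new|
|architect     |
|heart   banana|
|an      window|
|address    the|
|absolute      |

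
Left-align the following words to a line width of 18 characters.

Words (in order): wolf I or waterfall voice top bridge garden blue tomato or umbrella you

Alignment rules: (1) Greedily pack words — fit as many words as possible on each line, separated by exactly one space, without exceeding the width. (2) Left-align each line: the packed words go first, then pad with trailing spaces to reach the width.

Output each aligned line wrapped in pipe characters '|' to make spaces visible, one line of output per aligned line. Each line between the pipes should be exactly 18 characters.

Answer: |wolf I or         |
|waterfall voice   |
|top bridge garden |
|blue tomato or    |
|umbrella you      |

Derivation:
Line 1: ['wolf', 'I', 'or'] (min_width=9, slack=9)
Line 2: ['waterfall', 'voice'] (min_width=15, slack=3)
Line 3: ['top', 'bridge', 'garden'] (min_width=17, slack=1)
Line 4: ['blue', 'tomato', 'or'] (min_width=14, slack=4)
Line 5: ['umbrella', 'you'] (min_width=12, slack=6)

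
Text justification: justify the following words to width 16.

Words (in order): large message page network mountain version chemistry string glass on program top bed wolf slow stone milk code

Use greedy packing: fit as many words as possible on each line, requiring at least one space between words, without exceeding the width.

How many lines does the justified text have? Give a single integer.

Line 1: ['large', 'message'] (min_width=13, slack=3)
Line 2: ['page', 'network'] (min_width=12, slack=4)
Line 3: ['mountain', 'version'] (min_width=16, slack=0)
Line 4: ['chemistry', 'string'] (min_width=16, slack=0)
Line 5: ['glass', 'on', 'program'] (min_width=16, slack=0)
Line 6: ['top', 'bed', 'wolf'] (min_width=12, slack=4)
Line 7: ['slow', 'stone', 'milk'] (min_width=15, slack=1)
Line 8: ['code'] (min_width=4, slack=12)
Total lines: 8

Answer: 8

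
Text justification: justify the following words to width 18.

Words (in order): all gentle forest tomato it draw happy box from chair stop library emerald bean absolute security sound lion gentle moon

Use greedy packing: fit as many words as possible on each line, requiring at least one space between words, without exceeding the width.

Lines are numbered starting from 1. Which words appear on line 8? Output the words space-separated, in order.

Line 1: ['all', 'gentle', 'forest'] (min_width=17, slack=1)
Line 2: ['tomato', 'it', 'draw'] (min_width=14, slack=4)
Line 3: ['happy', 'box', 'from'] (min_width=14, slack=4)
Line 4: ['chair', 'stop', 'library'] (min_width=18, slack=0)
Line 5: ['emerald', 'bean'] (min_width=12, slack=6)
Line 6: ['absolute', 'security'] (min_width=17, slack=1)
Line 7: ['sound', 'lion', 'gentle'] (min_width=17, slack=1)
Line 8: ['moon'] (min_width=4, slack=14)

Answer: moon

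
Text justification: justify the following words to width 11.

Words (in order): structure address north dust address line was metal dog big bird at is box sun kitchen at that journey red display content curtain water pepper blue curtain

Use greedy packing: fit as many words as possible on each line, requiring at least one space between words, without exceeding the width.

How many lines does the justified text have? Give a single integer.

Line 1: ['structure'] (min_width=9, slack=2)
Line 2: ['address'] (min_width=7, slack=4)
Line 3: ['north', 'dust'] (min_width=10, slack=1)
Line 4: ['address'] (min_width=7, slack=4)
Line 5: ['line', 'was'] (min_width=8, slack=3)
Line 6: ['metal', 'dog'] (min_width=9, slack=2)
Line 7: ['big', 'bird', 'at'] (min_width=11, slack=0)
Line 8: ['is', 'box', 'sun'] (min_width=10, slack=1)
Line 9: ['kitchen', 'at'] (min_width=10, slack=1)
Line 10: ['that'] (min_width=4, slack=7)
Line 11: ['journey', 'red'] (min_width=11, slack=0)
Line 12: ['display'] (min_width=7, slack=4)
Line 13: ['content'] (min_width=7, slack=4)
Line 14: ['curtain'] (min_width=7, slack=4)
Line 15: ['water'] (min_width=5, slack=6)
Line 16: ['pepper', 'blue'] (min_width=11, slack=0)
Line 17: ['curtain'] (min_width=7, slack=4)
Total lines: 17

Answer: 17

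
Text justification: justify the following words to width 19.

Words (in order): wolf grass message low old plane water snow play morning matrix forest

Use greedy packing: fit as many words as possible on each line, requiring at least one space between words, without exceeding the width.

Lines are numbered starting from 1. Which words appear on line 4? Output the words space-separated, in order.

Answer: matrix forest

Derivation:
Line 1: ['wolf', 'grass', 'message'] (min_width=18, slack=1)
Line 2: ['low', 'old', 'plane', 'water'] (min_width=19, slack=0)
Line 3: ['snow', 'play', 'morning'] (min_width=17, slack=2)
Line 4: ['matrix', 'forest'] (min_width=13, slack=6)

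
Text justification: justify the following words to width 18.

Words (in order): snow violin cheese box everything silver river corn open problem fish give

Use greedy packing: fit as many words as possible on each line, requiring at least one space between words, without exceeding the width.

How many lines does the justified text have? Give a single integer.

Answer: 5

Derivation:
Line 1: ['snow', 'violin', 'cheese'] (min_width=18, slack=0)
Line 2: ['box', 'everything'] (min_width=14, slack=4)
Line 3: ['silver', 'river', 'corn'] (min_width=17, slack=1)
Line 4: ['open', 'problem', 'fish'] (min_width=17, slack=1)
Line 5: ['give'] (min_width=4, slack=14)
Total lines: 5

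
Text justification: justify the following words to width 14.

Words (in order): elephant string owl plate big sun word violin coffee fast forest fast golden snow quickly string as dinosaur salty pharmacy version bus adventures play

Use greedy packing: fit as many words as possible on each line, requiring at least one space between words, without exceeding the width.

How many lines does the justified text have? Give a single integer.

Answer: 13

Derivation:
Line 1: ['elephant'] (min_width=8, slack=6)
Line 2: ['string', 'owl'] (min_width=10, slack=4)
Line 3: ['plate', 'big', 'sun'] (min_width=13, slack=1)
Line 4: ['word', 'violin'] (min_width=11, slack=3)
Line 5: ['coffee', 'fast'] (min_width=11, slack=3)
Line 6: ['forest', 'fast'] (min_width=11, slack=3)
Line 7: ['golden', 'snow'] (min_width=11, slack=3)
Line 8: ['quickly', 'string'] (min_width=14, slack=0)
Line 9: ['as', 'dinosaur'] (min_width=11, slack=3)
Line 10: ['salty', 'pharmacy'] (min_width=14, slack=0)
Line 11: ['version', 'bus'] (min_width=11, slack=3)
Line 12: ['adventures'] (min_width=10, slack=4)
Line 13: ['play'] (min_width=4, slack=10)
Total lines: 13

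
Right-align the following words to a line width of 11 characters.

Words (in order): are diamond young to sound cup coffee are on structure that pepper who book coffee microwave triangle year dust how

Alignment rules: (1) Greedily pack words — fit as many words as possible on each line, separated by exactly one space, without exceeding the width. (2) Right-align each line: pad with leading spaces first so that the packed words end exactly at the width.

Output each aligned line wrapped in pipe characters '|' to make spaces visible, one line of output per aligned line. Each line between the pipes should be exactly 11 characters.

Answer: |are diamond|
|   young to|
|  sound cup|
| coffee are|
|         on|
|  structure|
|that pepper|
|   who book|
|     coffee|
|  microwave|
|   triangle|
|  year dust|
|        how|

Derivation:
Line 1: ['are', 'diamond'] (min_width=11, slack=0)
Line 2: ['young', 'to'] (min_width=8, slack=3)
Line 3: ['sound', 'cup'] (min_width=9, slack=2)
Line 4: ['coffee', 'are'] (min_width=10, slack=1)
Line 5: ['on'] (min_width=2, slack=9)
Line 6: ['structure'] (min_width=9, slack=2)
Line 7: ['that', 'pepper'] (min_width=11, slack=0)
Line 8: ['who', 'book'] (min_width=8, slack=3)
Line 9: ['coffee'] (min_width=6, slack=5)
Line 10: ['microwave'] (min_width=9, slack=2)
Line 11: ['triangle'] (min_width=8, slack=3)
Line 12: ['year', 'dust'] (min_width=9, slack=2)
Line 13: ['how'] (min_width=3, slack=8)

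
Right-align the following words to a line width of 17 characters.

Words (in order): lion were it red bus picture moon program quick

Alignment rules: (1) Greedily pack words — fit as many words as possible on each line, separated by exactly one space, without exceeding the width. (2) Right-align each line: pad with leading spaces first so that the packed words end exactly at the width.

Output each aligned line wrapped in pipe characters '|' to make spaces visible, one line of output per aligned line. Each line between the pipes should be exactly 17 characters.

Answer: | lion were it red|
| bus picture moon|
|    program quick|

Derivation:
Line 1: ['lion', 'were', 'it', 'red'] (min_width=16, slack=1)
Line 2: ['bus', 'picture', 'moon'] (min_width=16, slack=1)
Line 3: ['program', 'quick'] (min_width=13, slack=4)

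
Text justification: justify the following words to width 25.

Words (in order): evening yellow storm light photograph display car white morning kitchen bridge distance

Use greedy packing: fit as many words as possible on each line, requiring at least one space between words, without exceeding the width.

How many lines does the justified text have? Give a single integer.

Answer: 4

Derivation:
Line 1: ['evening', 'yellow', 'storm'] (min_width=20, slack=5)
Line 2: ['light', 'photograph', 'display'] (min_width=24, slack=1)
Line 3: ['car', 'white', 'morning', 'kitchen'] (min_width=25, slack=0)
Line 4: ['bridge', 'distance'] (min_width=15, slack=10)
Total lines: 4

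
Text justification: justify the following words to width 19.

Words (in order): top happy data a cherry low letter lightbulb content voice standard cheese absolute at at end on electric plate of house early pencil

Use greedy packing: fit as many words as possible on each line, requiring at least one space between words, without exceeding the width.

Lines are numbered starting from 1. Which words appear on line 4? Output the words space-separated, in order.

Answer: voice standard

Derivation:
Line 1: ['top', 'happy', 'data', 'a'] (min_width=16, slack=3)
Line 2: ['cherry', 'low', 'letter'] (min_width=17, slack=2)
Line 3: ['lightbulb', 'content'] (min_width=17, slack=2)
Line 4: ['voice', 'standard'] (min_width=14, slack=5)
Line 5: ['cheese', 'absolute', 'at'] (min_width=18, slack=1)
Line 6: ['at', 'end', 'on', 'electric'] (min_width=18, slack=1)
Line 7: ['plate', 'of', 'house'] (min_width=14, slack=5)
Line 8: ['early', 'pencil'] (min_width=12, slack=7)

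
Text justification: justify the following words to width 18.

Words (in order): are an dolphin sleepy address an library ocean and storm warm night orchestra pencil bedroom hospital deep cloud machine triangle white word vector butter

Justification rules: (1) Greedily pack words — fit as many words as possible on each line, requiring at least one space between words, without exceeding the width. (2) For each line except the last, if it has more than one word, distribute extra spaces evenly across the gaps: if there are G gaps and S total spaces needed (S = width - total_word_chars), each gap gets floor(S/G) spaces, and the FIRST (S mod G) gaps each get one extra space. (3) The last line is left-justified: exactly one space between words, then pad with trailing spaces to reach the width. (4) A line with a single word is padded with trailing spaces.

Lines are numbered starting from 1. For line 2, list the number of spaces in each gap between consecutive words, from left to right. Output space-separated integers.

Line 1: ['are', 'an', 'dolphin'] (min_width=14, slack=4)
Line 2: ['sleepy', 'address', 'an'] (min_width=17, slack=1)
Line 3: ['library', 'ocean', 'and'] (min_width=17, slack=1)
Line 4: ['storm', 'warm', 'night'] (min_width=16, slack=2)
Line 5: ['orchestra', 'pencil'] (min_width=16, slack=2)
Line 6: ['bedroom', 'hospital'] (min_width=16, slack=2)
Line 7: ['deep', 'cloud', 'machine'] (min_width=18, slack=0)
Line 8: ['triangle', 'white'] (min_width=14, slack=4)
Line 9: ['word', 'vector', 'butter'] (min_width=18, slack=0)

Answer: 2 1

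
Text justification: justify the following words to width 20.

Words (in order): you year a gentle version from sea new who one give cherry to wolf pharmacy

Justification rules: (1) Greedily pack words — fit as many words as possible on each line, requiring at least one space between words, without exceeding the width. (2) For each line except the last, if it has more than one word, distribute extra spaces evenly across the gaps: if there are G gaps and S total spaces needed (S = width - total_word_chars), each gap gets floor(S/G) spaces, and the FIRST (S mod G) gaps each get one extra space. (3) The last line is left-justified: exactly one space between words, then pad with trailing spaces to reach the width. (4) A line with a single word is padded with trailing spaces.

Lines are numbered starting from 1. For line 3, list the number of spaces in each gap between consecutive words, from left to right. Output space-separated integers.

Answer: 2 1 1

Derivation:
Line 1: ['you', 'year', 'a', 'gentle'] (min_width=17, slack=3)
Line 2: ['version', 'from', 'sea', 'new'] (min_width=20, slack=0)
Line 3: ['who', 'one', 'give', 'cherry'] (min_width=19, slack=1)
Line 4: ['to', 'wolf', 'pharmacy'] (min_width=16, slack=4)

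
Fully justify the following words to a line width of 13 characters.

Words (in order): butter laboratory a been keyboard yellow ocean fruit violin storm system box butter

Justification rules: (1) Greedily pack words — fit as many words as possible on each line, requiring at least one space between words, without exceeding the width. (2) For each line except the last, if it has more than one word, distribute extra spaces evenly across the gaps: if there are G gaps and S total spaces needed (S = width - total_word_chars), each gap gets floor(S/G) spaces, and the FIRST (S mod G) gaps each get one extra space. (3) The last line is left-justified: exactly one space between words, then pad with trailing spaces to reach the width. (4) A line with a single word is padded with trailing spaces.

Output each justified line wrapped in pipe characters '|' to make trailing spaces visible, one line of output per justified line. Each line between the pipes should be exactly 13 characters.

Answer: |butter       |
|laboratory  a|
|been keyboard|
|yellow  ocean|
|fruit  violin|
|storm  system|
|box butter   |

Derivation:
Line 1: ['butter'] (min_width=6, slack=7)
Line 2: ['laboratory', 'a'] (min_width=12, slack=1)
Line 3: ['been', 'keyboard'] (min_width=13, slack=0)
Line 4: ['yellow', 'ocean'] (min_width=12, slack=1)
Line 5: ['fruit', 'violin'] (min_width=12, slack=1)
Line 6: ['storm', 'system'] (min_width=12, slack=1)
Line 7: ['box', 'butter'] (min_width=10, slack=3)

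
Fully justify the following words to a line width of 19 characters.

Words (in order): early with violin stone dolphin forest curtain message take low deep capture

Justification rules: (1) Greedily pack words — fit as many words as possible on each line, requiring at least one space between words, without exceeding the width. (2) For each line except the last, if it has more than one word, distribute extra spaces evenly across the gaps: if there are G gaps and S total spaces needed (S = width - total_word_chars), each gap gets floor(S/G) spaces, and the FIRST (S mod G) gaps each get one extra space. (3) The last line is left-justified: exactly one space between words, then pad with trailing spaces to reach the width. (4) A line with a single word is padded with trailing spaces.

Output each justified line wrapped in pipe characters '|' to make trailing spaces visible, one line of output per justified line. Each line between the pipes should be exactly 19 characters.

Line 1: ['early', 'with', 'violin'] (min_width=17, slack=2)
Line 2: ['stone', 'dolphin'] (min_width=13, slack=6)
Line 3: ['forest', 'curtain'] (min_width=14, slack=5)
Line 4: ['message', 'take', 'low'] (min_width=16, slack=3)
Line 5: ['deep', 'capture'] (min_width=12, slack=7)

Answer: |early  with  violin|
|stone       dolphin|
|forest      curtain|
|message   take  low|
|deep capture       |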